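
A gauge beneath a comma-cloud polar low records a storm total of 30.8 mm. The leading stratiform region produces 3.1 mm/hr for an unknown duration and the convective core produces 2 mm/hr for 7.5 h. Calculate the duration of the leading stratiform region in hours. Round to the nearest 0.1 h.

Known phases: 2 × 7.5 = 15 mm.
Remaining depth = 30.8 − 15 = 15.8 mm.
Duration = 15.8 / 3.1 = 5.1 h.

duration ≈ 5.1 h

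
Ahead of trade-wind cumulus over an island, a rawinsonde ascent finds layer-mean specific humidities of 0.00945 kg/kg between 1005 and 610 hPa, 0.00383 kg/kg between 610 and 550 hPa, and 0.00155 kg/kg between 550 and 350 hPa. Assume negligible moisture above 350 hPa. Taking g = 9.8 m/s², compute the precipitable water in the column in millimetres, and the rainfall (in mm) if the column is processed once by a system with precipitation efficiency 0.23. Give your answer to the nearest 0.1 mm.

PW ≈ 43.6 mm; rainfall ≈ 10.0 mm

Precipitable water is the column-integrated vapour mass per unit area: PW = (1/g) Σ q̄ Δp, with q in kg/kg and Δp in Pa (1 kg/m² of water = 1 mm).
Layer 1005–610 hPa: Δp = 395 hPa = 39500 Pa, q̄ = 0.00945 kg/kg → 0.00945 × 39500 / 9.8 = 38.09 mm
Layer 610–550 hPa: Δp = 60 hPa = 6000 Pa, q̄ = 0.00383 kg/kg → 0.00383 × 6000 / 9.8 = 2.34 mm
Layer 550–350 hPa: Δp = 200 hPa = 20000 Pa, q̄ = 0.00155 kg/kg → 0.00155 × 20000 / 9.8 = 3.16 mm
PW = 38.09 + 2.34 + 3.16 = 43.59 ≈ 43.6 mm.
Rainfall = ε × PW = 0.23 × 43.6 = 10.0 mm.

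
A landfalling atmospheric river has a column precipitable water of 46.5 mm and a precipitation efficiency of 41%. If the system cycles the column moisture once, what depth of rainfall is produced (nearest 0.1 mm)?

rainfall ≈ 19.1 mm

Rainfall = ε × PW = 0.41 × 46.5 = 19.1 mm.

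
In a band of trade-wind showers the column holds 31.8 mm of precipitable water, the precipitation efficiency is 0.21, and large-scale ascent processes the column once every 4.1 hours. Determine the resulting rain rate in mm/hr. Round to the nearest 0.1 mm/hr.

Each overturning extracts ε × PW = 0.21 × 31.8 = 6.678 mm.
Rate = ε·PW / τ = 6.678 / 4.1 h = 1.6 mm/hr.

R ≈ 1.6 mm/hr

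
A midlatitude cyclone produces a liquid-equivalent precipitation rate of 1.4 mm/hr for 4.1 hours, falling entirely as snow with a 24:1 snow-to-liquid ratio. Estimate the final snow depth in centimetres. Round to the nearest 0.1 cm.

Liquid-equivalent depth = 1.4 × 4.1 = 5.74 mm.
Snow depth = 5.74 mm × 24 = 137.76 mm = 13.8 cm.

snow depth ≈ 13.8 cm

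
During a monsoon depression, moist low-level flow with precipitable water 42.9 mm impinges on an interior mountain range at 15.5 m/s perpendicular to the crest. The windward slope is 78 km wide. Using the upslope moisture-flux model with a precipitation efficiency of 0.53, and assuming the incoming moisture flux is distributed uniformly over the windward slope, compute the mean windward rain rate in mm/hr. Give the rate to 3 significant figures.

R ≈ 16.3 mm/hr

Incoming column moisture flux per unit ridge length: F = V × PW = 15.5 × 42.9 = 664.95 mm·m/s.
Spread over the 78 km slope with efficiency ε = 0.53: R = ε·F/W = 0.53 × 664.95 / 78000 m = 4.518e-03 mm/s.
R = 4.518e-03 × 3600 = 16.3 mm/hr.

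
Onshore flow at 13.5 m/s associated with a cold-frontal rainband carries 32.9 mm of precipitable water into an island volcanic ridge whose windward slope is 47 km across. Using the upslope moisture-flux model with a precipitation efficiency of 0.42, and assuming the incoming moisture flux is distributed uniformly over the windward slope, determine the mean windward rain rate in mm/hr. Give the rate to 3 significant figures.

Incoming column moisture flux per unit ridge length: F = V × PW = 13.5 × 32.9 = 444.15 mm·m/s.
Spread over the 47 km slope with efficiency ε = 0.42: R = ε·F/W = 0.42 × 444.15 / 47000 m = 3.969e-03 mm/s.
R = 3.969e-03 × 3600 = 14.3 mm/hr.

R ≈ 14.3 mm/hr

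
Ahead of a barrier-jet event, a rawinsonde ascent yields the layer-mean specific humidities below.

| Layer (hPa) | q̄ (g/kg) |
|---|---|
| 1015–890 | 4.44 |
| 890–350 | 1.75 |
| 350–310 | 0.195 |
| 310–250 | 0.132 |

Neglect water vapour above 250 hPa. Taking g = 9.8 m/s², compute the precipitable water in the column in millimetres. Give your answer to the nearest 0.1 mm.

Precipitable water is the column-integrated vapour mass per unit area: PW = (1/g) Σ q̄ Δp, with q in kg/kg and Δp in Pa (1 kg/m² of water = 1 mm).
Layer 1015–890 hPa: Δp = 125 hPa = 12500 Pa, q̄ = 0.00444 kg/kg → 0.00444 × 12500 / 9.8 = 5.66 mm
Layer 890–350 hPa: Δp = 540 hPa = 54000 Pa, q̄ = 0.00175 kg/kg → 0.00175 × 54000 / 9.8 = 9.64 mm
Layer 350–310 hPa: Δp = 40 hPa = 4000 Pa, q̄ = 0.000195 kg/kg → 0.000195 × 4000 / 9.8 = 0.08 mm
Layer 310–250 hPa: Δp = 60 hPa = 6000 Pa, q̄ = 0.000132 kg/kg → 0.000132 × 6000 / 9.8 = 0.08 mm
PW = 5.66 + 9.64 + 0.08 + 0.08 = 15.46 ≈ 15.5 mm.

PW ≈ 15.5 mm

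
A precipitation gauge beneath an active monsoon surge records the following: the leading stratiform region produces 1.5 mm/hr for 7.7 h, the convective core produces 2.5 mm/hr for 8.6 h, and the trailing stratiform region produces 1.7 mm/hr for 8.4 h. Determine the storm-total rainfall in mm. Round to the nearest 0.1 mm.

Total = Σ Rᵢ Δtᵢ = 1.5 × 7.7 + 2.5 × 8.6 + 1.7 × 8.4
      = 11.55 + 21.5 + 14.28 = 47.3 mm.

total ≈ 47.3 mm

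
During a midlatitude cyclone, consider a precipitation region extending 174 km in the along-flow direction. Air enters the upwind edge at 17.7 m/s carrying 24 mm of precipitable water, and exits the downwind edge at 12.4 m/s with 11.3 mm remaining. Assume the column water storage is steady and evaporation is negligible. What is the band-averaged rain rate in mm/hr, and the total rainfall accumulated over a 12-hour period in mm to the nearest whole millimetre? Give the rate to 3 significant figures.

Column moisture flux per unit crosswind length is F = V × PW.
Inflow: F_in = 17.7 × 24 = 424.8 mm·m/s
Outflow: F_out = 12.4 × 11.3 = 140.12 mm·m/s
Steady-state rate R = (F_in − F_out)/L = (424.8 − 140.12) / 174000 m = 1.636e-03 mm/s.
R = 1.636e-03 × 3600 = 5.89 mm/hr.
Over 12 h: total = 5.89 × 12 = 70.68 ≈ 71 mm.

R ≈ 5.89 mm/hr; total ≈ 71 mm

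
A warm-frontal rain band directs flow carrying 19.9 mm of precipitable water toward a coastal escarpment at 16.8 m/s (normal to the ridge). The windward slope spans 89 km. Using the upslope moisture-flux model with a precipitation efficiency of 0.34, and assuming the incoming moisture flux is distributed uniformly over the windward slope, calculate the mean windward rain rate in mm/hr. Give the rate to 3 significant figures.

Incoming column moisture flux per unit ridge length: F = V × PW = 16.8 × 19.9 = 334.32 mm·m/s.
Spread over the 89 km slope with efficiency ε = 0.34: R = ε·F/W = 0.34 × 334.32 / 89000 m = 1.277e-03 mm/s.
R = 1.277e-03 × 3600 = 4.60 mm/hr.

R ≈ 4.60 mm/hr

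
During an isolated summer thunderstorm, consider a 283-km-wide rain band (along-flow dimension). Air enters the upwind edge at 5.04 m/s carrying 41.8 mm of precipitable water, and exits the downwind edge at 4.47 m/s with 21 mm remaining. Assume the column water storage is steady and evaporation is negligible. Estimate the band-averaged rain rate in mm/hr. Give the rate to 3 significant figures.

Column moisture flux per unit crosswind length is F = V × PW.
Inflow: F_in = 5.04 × 41.8 = 210.672 mm·m/s
Outflow: F_out = 4.47 × 21 = 93.87 mm·m/s
Steady-state rate R = (F_in − F_out)/L = (210.672 − 93.87) / 283000 m = 4.127e-04 mm/s.
R = 4.127e-04 × 3600 = 1.49 mm/hr.

R ≈ 1.49 mm/hr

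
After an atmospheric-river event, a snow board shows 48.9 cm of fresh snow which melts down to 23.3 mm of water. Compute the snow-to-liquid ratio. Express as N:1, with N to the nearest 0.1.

Ratio = snow depth / SWE = 489 mm / 23.3 mm = 21.0, i.e. 21.0:1.

ratio ≈ 21.0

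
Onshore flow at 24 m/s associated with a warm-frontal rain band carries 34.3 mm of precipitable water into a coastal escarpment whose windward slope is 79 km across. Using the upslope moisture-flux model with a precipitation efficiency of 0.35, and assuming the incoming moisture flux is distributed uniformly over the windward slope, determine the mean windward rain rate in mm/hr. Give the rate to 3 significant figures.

Incoming column moisture flux per unit ridge length: F = V × PW = 24 × 34.3 = 823.2 mm·m/s.
Spread over the 79 km slope with efficiency ε = 0.35: R = ε·F/W = 0.35 × 823.2 / 79000 m = 3.647e-03 mm/s.
R = 3.647e-03 × 3600 = 13.1 mm/hr.

R ≈ 13.1 mm/hr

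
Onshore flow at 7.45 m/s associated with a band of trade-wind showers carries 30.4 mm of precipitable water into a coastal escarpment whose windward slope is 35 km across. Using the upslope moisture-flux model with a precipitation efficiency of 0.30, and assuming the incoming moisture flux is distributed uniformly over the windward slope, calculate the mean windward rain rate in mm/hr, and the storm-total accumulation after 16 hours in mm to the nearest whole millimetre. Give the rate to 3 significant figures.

Incoming column moisture flux per unit ridge length: F = V × PW = 7.45 × 30.4 = 226.48 mm·m/s.
Spread over the 35 km slope with efficiency ε = 0.30: R = ε·F/W = 0.30 × 226.48 / 35000 m = 1.941e-03 mm/s.
R = 1.941e-03 × 3600 = 6.99 mm/hr.
Over 16 h: total = 6.99 × 16 = 111.84 ≈ 112 mm.

R ≈ 6.99 mm/hr; total ≈ 112 mm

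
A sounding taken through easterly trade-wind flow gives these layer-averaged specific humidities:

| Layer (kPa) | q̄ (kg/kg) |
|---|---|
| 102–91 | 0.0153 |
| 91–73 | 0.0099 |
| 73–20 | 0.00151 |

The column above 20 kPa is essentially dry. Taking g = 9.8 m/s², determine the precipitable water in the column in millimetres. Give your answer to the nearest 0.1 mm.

PW ≈ 43.5 mm

Precipitable water is the column-integrated vapour mass per unit area: PW = (1/g) Σ q̄ Δp, with q in kg/kg and Δp in Pa (1 kg/m² of water = 1 mm).
Layer 102–91 kPa: Δp = 110 hPa = 11000 Pa, q̄ = 0.0153 kg/kg → 0.0153 × 11000 / 9.8 = 17.17 mm
Layer 91–73 kPa: Δp = 180 hPa = 18000 Pa, q̄ = 0.0099 kg/kg → 0.0099 × 18000 / 9.8 = 18.18 mm
Layer 73–20 kPa: Δp = 530 hPa = 53000 Pa, q̄ = 0.00151 kg/kg → 0.00151 × 53000 / 9.8 = 8.17 mm
PW = 17.17 + 18.18 + 8.17 = 43.52 ≈ 43.5 mm.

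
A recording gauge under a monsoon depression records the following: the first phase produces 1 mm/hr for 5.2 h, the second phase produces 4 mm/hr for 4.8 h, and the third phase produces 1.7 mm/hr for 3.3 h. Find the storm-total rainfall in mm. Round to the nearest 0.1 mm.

Total = Σ Rᵢ Δtᵢ = 1 × 5.2 + 4 × 4.8 + 1.7 × 3.3
      = 5.2 + 19.2 + 5.61 = 30.0 mm.

total ≈ 30.0 mm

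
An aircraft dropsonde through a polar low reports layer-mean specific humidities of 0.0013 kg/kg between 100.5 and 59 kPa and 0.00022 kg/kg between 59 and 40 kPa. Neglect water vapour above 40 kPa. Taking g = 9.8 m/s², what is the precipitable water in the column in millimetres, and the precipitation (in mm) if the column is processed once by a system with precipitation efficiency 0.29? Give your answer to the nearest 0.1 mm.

Precipitable water is the column-integrated vapour mass per unit area: PW = (1/g) Σ q̄ Δp, with q in kg/kg and Δp in Pa (1 kg/m² of water = 1 mm).
Layer 100.5–59 kPa: Δp = 415 hPa = 41500 Pa, q̄ = 0.0013 kg/kg → 0.0013 × 41500 / 9.8 = 5.51 mm
Layer 59–40 kPa: Δp = 190 hPa = 19000 Pa, q̄ = 0.00022 kg/kg → 0.00022 × 19000 / 9.8 = 0.43 mm
PW = 5.51 + 0.43 = 5.94 ≈ 5.9 mm.
Precipitation = ε × PW = 0.29 × 5.9 = 1.7 mm.

PW ≈ 5.9 mm; precipitation ≈ 1.7 mm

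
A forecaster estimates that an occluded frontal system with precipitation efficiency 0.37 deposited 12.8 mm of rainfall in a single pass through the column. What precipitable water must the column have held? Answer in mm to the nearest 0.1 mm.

PW = rainfall / ε = 12.8 / 0.37 = 34.6 mm.

PW ≈ 34.6 mm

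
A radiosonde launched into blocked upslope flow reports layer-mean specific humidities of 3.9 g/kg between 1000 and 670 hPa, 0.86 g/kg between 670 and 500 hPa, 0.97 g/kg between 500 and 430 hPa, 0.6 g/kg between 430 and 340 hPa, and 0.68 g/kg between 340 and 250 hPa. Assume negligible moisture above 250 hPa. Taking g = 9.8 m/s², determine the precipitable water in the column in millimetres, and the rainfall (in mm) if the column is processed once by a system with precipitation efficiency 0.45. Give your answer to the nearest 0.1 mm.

PW ≈ 16.5 mm; rainfall ≈ 7.4 mm

Precipitable water is the column-integrated vapour mass per unit area: PW = (1/g) Σ q̄ Δp, with q in kg/kg and Δp in Pa (1 kg/m² of water = 1 mm).
Layer 1000–670 hPa: Δp = 330 hPa = 33000 Pa, q̄ = 0.0039 kg/kg → 0.0039 × 33000 / 9.8 = 13.13 mm
Layer 670–500 hPa: Δp = 170 hPa = 17000 Pa, q̄ = 0.00086 kg/kg → 0.00086 × 17000 / 9.8 = 1.49 mm
Layer 500–430 hPa: Δp = 70 hPa = 7000 Pa, q̄ = 0.00097 kg/kg → 0.00097 × 7000 / 9.8 = 0.69 mm
Layer 430–340 hPa: Δp = 90 hPa = 9000 Pa, q̄ = 0.0006 kg/kg → 0.0006 × 9000 / 9.8 = 0.55 mm
Layer 340–250 hPa: Δp = 90 hPa = 9000 Pa, q̄ = 0.00068 kg/kg → 0.00068 × 9000 / 9.8 = 0.62 mm
PW = 13.13 + 1.49 + 0.69 + 0.55 + 0.62 = 16.48 ≈ 16.5 mm.
Rainfall = ε × PW = 0.45 × 16.5 = 7.4 mm.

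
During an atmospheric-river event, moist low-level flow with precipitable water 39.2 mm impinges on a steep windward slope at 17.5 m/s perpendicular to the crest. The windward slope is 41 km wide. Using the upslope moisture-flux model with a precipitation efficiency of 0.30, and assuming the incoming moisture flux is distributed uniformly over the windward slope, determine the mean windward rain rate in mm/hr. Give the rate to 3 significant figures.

Incoming column moisture flux per unit ridge length: F = V × PW = 17.5 × 39.2 = 686 mm·m/s.
Spread over the 41 km slope with efficiency ε = 0.30: R = ε·F/W = 0.30 × 686 / 41000 m = 5.020e-03 mm/s.
R = 5.020e-03 × 3600 = 18.1 mm/hr.

R ≈ 18.1 mm/hr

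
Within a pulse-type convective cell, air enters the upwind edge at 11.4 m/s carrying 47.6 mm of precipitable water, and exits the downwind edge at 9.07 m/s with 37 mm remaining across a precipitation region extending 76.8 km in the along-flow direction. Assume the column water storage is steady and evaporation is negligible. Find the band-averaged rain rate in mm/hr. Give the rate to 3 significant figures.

Column moisture flux per unit crosswind length is F = V × PW.
Inflow: F_in = 11.4 × 47.6 = 542.64 mm·m/s
Outflow: F_out = 9.07 × 37 = 335.59 mm·m/s
Steady-state rate R = (F_in − F_out)/L = (542.64 − 335.59) / 76800 m = 2.696e-03 mm/s.
R = 2.696e-03 × 3600 = 9.71 mm/hr.

R ≈ 9.71 mm/hr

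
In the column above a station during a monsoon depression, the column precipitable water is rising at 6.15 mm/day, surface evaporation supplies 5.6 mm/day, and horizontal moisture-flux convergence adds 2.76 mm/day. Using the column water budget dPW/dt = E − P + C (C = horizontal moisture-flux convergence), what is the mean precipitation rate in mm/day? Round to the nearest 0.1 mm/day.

P ≈ 2.2 mm/day

dPW/dt = +6.15 mm/day.
P = E + C − dPW/dt = 5.6 + (2.76) − (+6.15) = 2.2 mm/day.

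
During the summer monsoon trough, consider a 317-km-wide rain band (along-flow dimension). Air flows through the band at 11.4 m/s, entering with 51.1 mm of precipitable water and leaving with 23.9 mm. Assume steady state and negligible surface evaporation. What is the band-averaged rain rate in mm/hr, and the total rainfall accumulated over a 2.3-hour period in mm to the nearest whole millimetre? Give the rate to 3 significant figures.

R ≈ 3.52 mm/hr; total ≈ 8 mm

Column moisture flux per unit crosswind length is F = V × PW.
Inflow: F_in = 11.4 × 51.1 = 582.54 mm·m/s
Outflow: F_out = 11.4 × 23.9 = 272.46 mm·m/s
Steady-state rate R = (F_in − F_out)/L = (582.54 − 272.46) / 317000 m = 9.782e-04 mm/s.
R = 9.782e-04 × 3600 = 3.52 mm/hr.
Over 2.3 h: total = 3.52 × 2.3 = 8.096 ≈ 8 mm.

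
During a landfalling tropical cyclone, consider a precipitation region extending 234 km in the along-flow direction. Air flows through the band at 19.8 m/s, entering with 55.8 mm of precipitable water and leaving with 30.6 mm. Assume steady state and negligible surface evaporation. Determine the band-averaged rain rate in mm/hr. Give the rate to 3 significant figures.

R ≈ 7.68 mm/hr

Column moisture flux per unit crosswind length is F = V × PW.
Inflow: F_in = 19.8 × 55.8 = 1104.84 mm·m/s
Outflow: F_out = 19.8 × 30.6 = 605.88 mm·m/s
Steady-state rate R = (F_in − F_out)/L = (1104.84 − 605.88) / 234000 m = 2.132e-03 mm/s.
R = 2.132e-03 × 3600 = 7.68 mm/hr.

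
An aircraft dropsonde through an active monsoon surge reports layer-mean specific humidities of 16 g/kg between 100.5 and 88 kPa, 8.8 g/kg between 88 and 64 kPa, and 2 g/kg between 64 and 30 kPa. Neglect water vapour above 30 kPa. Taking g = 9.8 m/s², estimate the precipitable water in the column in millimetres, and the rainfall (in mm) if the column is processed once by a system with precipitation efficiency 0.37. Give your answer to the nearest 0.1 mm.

Precipitable water is the column-integrated vapour mass per unit area: PW = (1/g) Σ q̄ Δp, with q in kg/kg and Δp in Pa (1 kg/m² of water = 1 mm).
Layer 100.5–88 kPa: Δp = 125 hPa = 12500 Pa, q̄ = 0.016 kg/kg → 0.016 × 12500 / 9.8 = 20.41 mm
Layer 88–64 kPa: Δp = 240 hPa = 24000 Pa, q̄ = 0.0088 kg/kg → 0.0088 × 24000 / 9.8 = 21.55 mm
Layer 64–30 kPa: Δp = 340 hPa = 34000 Pa, q̄ = 0.002 kg/kg → 0.002 × 34000 / 9.8 = 6.94 mm
PW = 20.41 + 21.55 + 6.94 = 48.90 ≈ 48.9 mm.
Rainfall = ε × PW = 0.37 × 48.9 = 18.1 mm.

PW ≈ 48.9 mm; rainfall ≈ 18.1 mm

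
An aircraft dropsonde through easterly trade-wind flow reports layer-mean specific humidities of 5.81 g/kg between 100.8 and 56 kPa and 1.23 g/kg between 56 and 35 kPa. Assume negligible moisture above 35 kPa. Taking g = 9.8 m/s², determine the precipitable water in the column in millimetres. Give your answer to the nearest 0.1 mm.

PW ≈ 29.2 mm

Precipitable water is the column-integrated vapour mass per unit area: PW = (1/g) Σ q̄ Δp, with q in kg/kg and Δp in Pa (1 kg/m² of water = 1 mm).
Layer 100.8–56 kPa: Δp = 448 hPa = 44800 Pa, q̄ = 0.00581 kg/kg → 0.00581 × 44800 / 9.8 = 26.56 mm
Layer 56–35 kPa: Δp = 210 hPa = 21000 Pa, q̄ = 0.00123 kg/kg → 0.00123 × 21000 / 9.8 = 2.64 mm
PW = 26.56 + 2.64 = 29.20 ≈ 29.2 mm.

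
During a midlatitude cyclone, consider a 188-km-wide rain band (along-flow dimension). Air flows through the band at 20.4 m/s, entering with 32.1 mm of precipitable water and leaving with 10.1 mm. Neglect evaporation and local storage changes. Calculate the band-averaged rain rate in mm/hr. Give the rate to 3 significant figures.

Column moisture flux per unit crosswind length is F = V × PW.
Inflow: F_in = 20.4 × 32.1 = 654.84 mm·m/s
Outflow: F_out = 20.4 × 10.1 = 206.04 mm·m/s
Steady-state rate R = (F_in − F_out)/L = (654.84 − 206.04) / 188000 m = 2.387e-03 mm/s.
R = 2.387e-03 × 3600 = 8.59 mm/hr.

R ≈ 8.59 mm/hr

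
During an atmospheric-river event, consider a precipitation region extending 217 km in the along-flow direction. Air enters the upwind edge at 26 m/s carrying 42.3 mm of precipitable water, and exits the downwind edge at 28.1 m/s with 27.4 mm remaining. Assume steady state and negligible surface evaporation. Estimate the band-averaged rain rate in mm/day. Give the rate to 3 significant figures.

Column moisture flux per unit crosswind length is F = V × PW.
Inflow: F_in = 26 × 42.3 = 1099.8 mm·m/s
Outflow: F_out = 28.1 × 27.4 = 769.94 mm·m/s
Steady-state rate R = (F_in − F_out)/L = (1099.8 − 769.94) / 217000 m = 1.520e-03 mm/s.
R = 1.520e-03 × 3600 × 24 = 131 mm/day.

R ≈ 131 mm/day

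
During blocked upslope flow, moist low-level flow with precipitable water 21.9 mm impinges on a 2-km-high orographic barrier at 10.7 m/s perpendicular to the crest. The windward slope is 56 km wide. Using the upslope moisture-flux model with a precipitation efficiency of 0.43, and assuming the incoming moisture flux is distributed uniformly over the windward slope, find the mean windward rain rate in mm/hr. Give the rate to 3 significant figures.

R ≈ 6.48 mm/hr

Incoming column moisture flux per unit ridge length: F = V × PW = 10.7 × 21.9 = 234.33 mm·m/s.
Spread over the 56 km slope with efficiency ε = 0.43: R = ε·F/W = 0.43 × 234.33 / 56000 m = 1.799e-03 mm/s.
R = 1.799e-03 × 3600 = 6.48 mm/hr.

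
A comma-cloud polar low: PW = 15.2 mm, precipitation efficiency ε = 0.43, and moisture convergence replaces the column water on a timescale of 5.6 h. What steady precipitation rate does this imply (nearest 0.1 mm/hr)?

R ≈ 1.2 mm/hr

Each overturning extracts ε × PW = 0.43 × 15.2 = 6.536 mm.
Rate = ε·PW / τ = 6.536 / 5.6 h = 1.2 mm/hr.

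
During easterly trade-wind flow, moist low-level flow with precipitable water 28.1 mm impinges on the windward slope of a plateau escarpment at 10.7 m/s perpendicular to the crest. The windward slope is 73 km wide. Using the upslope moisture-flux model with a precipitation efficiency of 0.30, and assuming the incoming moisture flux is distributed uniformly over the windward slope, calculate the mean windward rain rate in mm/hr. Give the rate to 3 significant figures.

R ≈ 4.45 mm/hr

Incoming column moisture flux per unit ridge length: F = V × PW = 10.7 × 28.1 = 300.67 mm·m/s.
Spread over the 73 km slope with efficiency ε = 0.30: R = ε·F/W = 0.30 × 300.67 / 73000 m = 1.236e-03 mm/s.
R = 1.236e-03 × 3600 = 4.45 mm/hr.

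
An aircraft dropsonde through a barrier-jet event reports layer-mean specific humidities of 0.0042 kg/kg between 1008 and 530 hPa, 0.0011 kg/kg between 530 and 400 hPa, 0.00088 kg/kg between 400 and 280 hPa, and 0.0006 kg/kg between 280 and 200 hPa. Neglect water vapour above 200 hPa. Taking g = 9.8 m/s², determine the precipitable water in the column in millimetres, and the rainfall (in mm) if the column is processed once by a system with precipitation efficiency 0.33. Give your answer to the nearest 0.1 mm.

PW ≈ 23.5 mm; rainfall ≈ 7.8 mm

Precipitable water is the column-integrated vapour mass per unit area: PW = (1/g) Σ q̄ Δp, with q in kg/kg and Δp in Pa (1 kg/m² of water = 1 mm).
Layer 1008–530 hPa: Δp = 478 hPa = 47800 Pa, q̄ = 0.0042 kg/kg → 0.0042 × 47800 / 9.8 = 20.49 mm
Layer 530–400 hPa: Δp = 130 hPa = 13000 Pa, q̄ = 0.0011 kg/kg → 0.0011 × 13000 / 9.8 = 1.46 mm
Layer 400–280 hPa: Δp = 120 hPa = 12000 Pa, q̄ = 0.00088 kg/kg → 0.00088 × 12000 / 9.8 = 1.08 mm
Layer 280–200 hPa: Δp = 80 hPa = 8000 Pa, q̄ = 0.0006 kg/kg → 0.0006 × 8000 / 9.8 = 0.49 mm
PW = 20.49 + 1.46 + 1.08 + 0.49 = 23.52 ≈ 23.5 mm.
Rainfall = ε × PW = 0.33 × 23.5 = 7.8 mm.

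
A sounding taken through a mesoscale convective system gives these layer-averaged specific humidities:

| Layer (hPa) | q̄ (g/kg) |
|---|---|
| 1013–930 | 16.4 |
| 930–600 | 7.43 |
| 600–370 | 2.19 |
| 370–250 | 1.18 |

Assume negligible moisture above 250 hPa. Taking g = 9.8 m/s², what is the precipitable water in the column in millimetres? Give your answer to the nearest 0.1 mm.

PW ≈ 45.5 mm

Precipitable water is the column-integrated vapour mass per unit area: PW = (1/g) Σ q̄ Δp, with q in kg/kg and Δp in Pa (1 kg/m² of water = 1 mm).
Layer 1013–930 hPa: Δp = 83 hPa = 8300 Pa, q̄ = 0.0164 kg/kg → 0.0164 × 8300 / 9.8 = 13.89 mm
Layer 930–600 hPa: Δp = 330 hPa = 33000 Pa, q̄ = 0.00743 kg/kg → 0.00743 × 33000 / 9.8 = 25.02 mm
Layer 600–370 hPa: Δp = 230 hPa = 23000 Pa, q̄ = 0.00219 kg/kg → 0.00219 × 23000 / 9.8 = 5.14 mm
Layer 370–250 hPa: Δp = 120 hPa = 12000 Pa, q̄ = 0.00118 kg/kg → 0.00118 × 12000 / 9.8 = 1.44 mm
PW = 13.89 + 25.02 + 5.14 + 1.44 = 45.49 ≈ 45.5 mm.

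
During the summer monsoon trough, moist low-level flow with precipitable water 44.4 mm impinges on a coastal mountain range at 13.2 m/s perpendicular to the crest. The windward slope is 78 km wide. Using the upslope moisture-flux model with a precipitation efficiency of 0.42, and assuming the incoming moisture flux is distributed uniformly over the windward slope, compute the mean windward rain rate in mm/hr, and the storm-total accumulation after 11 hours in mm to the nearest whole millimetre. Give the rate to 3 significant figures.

Incoming column moisture flux per unit ridge length: F = V × PW = 13.2 × 44.4 = 586.08 mm·m/s.
Spread over the 78 km slope with efficiency ε = 0.42: R = ε·F/W = 0.42 × 586.08 / 78000 m = 3.156e-03 mm/s.
R = 3.156e-03 × 3600 = 11.4 mm/hr.
Over 11 h: total = 11.4 × 11 = 125.4 ≈ 125 mm.

R ≈ 11.4 mm/hr; total ≈ 125 mm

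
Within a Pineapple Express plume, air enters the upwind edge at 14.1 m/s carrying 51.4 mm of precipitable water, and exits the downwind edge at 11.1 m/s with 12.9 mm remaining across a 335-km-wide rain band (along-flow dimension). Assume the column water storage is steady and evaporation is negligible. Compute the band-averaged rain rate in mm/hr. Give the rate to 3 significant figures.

Column moisture flux per unit crosswind length is F = V × PW.
Inflow: F_in = 14.1 × 51.4 = 724.74 mm·m/s
Outflow: F_out = 11.1 × 12.9 = 143.19 mm·m/s
Steady-state rate R = (F_in − F_out)/L = (724.74 − 143.19) / 335000 m = 1.736e-03 mm/s.
R = 1.736e-03 × 3600 = 6.25 mm/hr.

R ≈ 6.25 mm/hr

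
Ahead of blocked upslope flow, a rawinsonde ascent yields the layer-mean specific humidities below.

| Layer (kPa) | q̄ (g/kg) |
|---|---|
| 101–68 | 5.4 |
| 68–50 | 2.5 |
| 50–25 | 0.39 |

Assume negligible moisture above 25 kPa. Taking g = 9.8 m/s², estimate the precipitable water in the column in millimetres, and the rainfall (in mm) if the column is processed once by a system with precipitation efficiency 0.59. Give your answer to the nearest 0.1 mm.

Precipitable water is the column-integrated vapour mass per unit area: PW = (1/g) Σ q̄ Δp, with q in kg/kg and Δp in Pa (1 kg/m² of water = 1 mm).
Layer 101–68 kPa: Δp = 330 hPa = 33000 Pa, q̄ = 0.0054 kg/kg → 0.0054 × 33000 / 9.8 = 18.18 mm
Layer 68–50 kPa: Δp = 180 hPa = 18000 Pa, q̄ = 0.0025 kg/kg → 0.0025 × 18000 / 9.8 = 4.59 mm
Layer 50–25 kPa: Δp = 250 hPa = 25000 Pa, q̄ = 0.00039 kg/kg → 0.00039 × 25000 / 9.8 = 0.99 mm
PW = 18.18 + 4.59 + 0.99 = 23.76 ≈ 23.8 mm.
Rainfall = ε × PW = 0.59 × 23.8 = 14.0 mm.

PW ≈ 23.8 mm; rainfall ≈ 14.0 mm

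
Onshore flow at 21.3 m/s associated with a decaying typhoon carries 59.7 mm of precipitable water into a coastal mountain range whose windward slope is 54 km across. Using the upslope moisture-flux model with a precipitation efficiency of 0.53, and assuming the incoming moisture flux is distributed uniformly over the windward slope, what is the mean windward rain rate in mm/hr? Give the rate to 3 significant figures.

Incoming column moisture flux per unit ridge length: F = V × PW = 21.3 × 59.7 = 1271.61 mm·m/s.
Spread over the 54 km slope with efficiency ε = 0.53: R = ε·F/W = 0.53 × 1271.61 / 54000 m = 1.248e-02 mm/s.
R = 1.248e-02 × 3600 = 44.9 mm/hr.

R ≈ 44.9 mm/hr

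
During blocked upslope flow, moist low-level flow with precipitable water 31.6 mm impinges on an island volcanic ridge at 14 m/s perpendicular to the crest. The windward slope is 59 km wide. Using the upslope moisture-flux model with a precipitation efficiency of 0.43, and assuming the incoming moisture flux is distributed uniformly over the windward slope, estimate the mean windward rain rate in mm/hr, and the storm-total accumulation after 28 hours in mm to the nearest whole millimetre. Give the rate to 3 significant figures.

R ≈ 11.6 mm/hr; total ≈ 325 mm

Incoming column moisture flux per unit ridge length: F = V × PW = 14 × 31.6 = 442.4 mm·m/s.
Spread over the 59 km slope with efficiency ε = 0.43: R = ε·F/W = 0.43 × 442.4 / 59000 m = 3.224e-03 mm/s.
R = 3.224e-03 × 3600 = 11.6 mm/hr.
Over 28 h: total = 11.6 × 28 = 324.8 ≈ 325 mm.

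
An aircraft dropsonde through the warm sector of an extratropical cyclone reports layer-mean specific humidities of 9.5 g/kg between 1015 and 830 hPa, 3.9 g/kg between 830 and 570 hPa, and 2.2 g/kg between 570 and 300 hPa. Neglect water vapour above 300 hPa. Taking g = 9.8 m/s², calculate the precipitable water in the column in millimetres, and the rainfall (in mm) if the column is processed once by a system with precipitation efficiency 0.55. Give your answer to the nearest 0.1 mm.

Precipitable water is the column-integrated vapour mass per unit area: PW = (1/g) Σ q̄ Δp, with q in kg/kg and Δp in Pa (1 kg/m² of water = 1 mm).
Layer 1015–830 hPa: Δp = 185 hPa = 18500 Pa, q̄ = 0.0095 kg/kg → 0.0095 × 18500 / 9.8 = 17.93 mm
Layer 830–570 hPa: Δp = 260 hPa = 26000 Pa, q̄ = 0.0039 kg/kg → 0.0039 × 26000 / 9.8 = 10.35 mm
Layer 570–300 hPa: Δp = 270 hPa = 27000 Pa, q̄ = 0.0022 kg/kg → 0.0022 × 27000 / 9.8 = 6.06 mm
PW = 17.93 + 10.35 + 6.06 = 34.34 ≈ 34.3 mm.
Rainfall = ε × PW = 0.55 × 34.3 = 18.9 mm.

PW ≈ 34.3 mm; rainfall ≈ 18.9 mm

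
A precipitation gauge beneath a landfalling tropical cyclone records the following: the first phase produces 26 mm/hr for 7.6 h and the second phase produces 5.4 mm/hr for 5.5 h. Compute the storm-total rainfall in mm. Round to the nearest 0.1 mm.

Total = Σ Rᵢ Δtᵢ = 26 × 7.6 + 5.4 × 5.5
      = 197.6 + 29.7 = 227.3 mm.

total ≈ 227.3 mm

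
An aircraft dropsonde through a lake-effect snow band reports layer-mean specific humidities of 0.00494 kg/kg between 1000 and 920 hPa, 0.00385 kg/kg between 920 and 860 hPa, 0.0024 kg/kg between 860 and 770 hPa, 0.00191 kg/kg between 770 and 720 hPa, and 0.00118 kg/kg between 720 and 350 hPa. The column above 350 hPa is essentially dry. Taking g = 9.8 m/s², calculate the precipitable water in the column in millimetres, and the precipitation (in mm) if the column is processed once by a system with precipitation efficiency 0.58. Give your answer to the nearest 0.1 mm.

Precipitable water is the column-integrated vapour mass per unit area: PW = (1/g) Σ q̄ Δp, with q in kg/kg and Δp in Pa (1 kg/m² of water = 1 mm).
Layer 1000–920 hPa: Δp = 80 hPa = 8000 Pa, q̄ = 0.00494 kg/kg → 0.00494 × 8000 / 9.8 = 4.03 mm
Layer 920–860 hPa: Δp = 60 hPa = 6000 Pa, q̄ = 0.00385 kg/kg → 0.00385 × 6000 / 9.8 = 2.36 mm
Layer 860–770 hPa: Δp = 90 hPa = 9000 Pa, q̄ = 0.0024 kg/kg → 0.0024 × 9000 / 9.8 = 2.20 mm
Layer 770–720 hPa: Δp = 50 hPa = 5000 Pa, q̄ = 0.00191 kg/kg → 0.00191 × 5000 / 9.8 = 0.97 mm
Layer 720–350 hPa: Δp = 370 hPa = 37000 Pa, q̄ = 0.00118 kg/kg → 0.00118 × 37000 / 9.8 = 4.46 mm
PW = 4.03 + 2.36 + 2.20 + 0.97 + 4.46 = 14.02 ≈ 14.0 mm.
Precipitation = ε × PW = 0.58 × 14.0 = 8.1 mm.

PW ≈ 14.0 mm; precipitation ≈ 8.1 mm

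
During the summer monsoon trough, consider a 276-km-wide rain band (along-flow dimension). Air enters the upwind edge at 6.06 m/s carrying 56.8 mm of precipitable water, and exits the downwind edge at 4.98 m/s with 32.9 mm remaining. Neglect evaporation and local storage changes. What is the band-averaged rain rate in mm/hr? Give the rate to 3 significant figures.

Column moisture flux per unit crosswind length is F = V × PW.
Inflow: F_in = 6.06 × 56.8 = 344.208 mm·m/s
Outflow: F_out = 4.98 × 32.9 = 163.842 mm·m/s
Steady-state rate R = (F_in − F_out)/L = (344.208 − 163.842) / 276000 m = 6.535e-04 mm/s.
R = 6.535e-04 × 3600 = 2.35 mm/hr.

R ≈ 2.35 mm/hr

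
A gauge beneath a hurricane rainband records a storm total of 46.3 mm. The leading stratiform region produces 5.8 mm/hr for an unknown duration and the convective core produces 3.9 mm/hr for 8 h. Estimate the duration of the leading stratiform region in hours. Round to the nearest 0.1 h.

duration ≈ 2.6 h

Known phases: 3.9 × 8 = 31.2 mm.
Remaining depth = 46.3 − 31.2 = 15.1 mm.
Duration = 15.1 / 5.8 = 2.6 h.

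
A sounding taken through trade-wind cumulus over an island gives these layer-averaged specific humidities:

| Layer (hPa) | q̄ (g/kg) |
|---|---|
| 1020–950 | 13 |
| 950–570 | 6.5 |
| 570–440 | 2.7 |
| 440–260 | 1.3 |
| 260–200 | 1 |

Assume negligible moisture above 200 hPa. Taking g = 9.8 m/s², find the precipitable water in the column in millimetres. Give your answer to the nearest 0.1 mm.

Precipitable water is the column-integrated vapour mass per unit area: PW = (1/g) Σ q̄ Δp, with q in kg/kg and Δp in Pa (1 kg/m² of water = 1 mm).
Layer 1020–950 hPa: Δp = 70 hPa = 7000 Pa, q̄ = 0.013 kg/kg → 0.013 × 7000 / 9.8 = 9.29 mm
Layer 950–570 hPa: Δp = 380 hPa = 38000 Pa, q̄ = 0.0065 kg/kg → 0.0065 × 38000 / 9.8 = 25.20 mm
Layer 570–440 hPa: Δp = 130 hPa = 13000 Pa, q̄ = 0.0027 kg/kg → 0.0027 × 13000 / 9.8 = 3.58 mm
Layer 440–260 hPa: Δp = 180 hPa = 18000 Pa, q̄ = 0.0013 kg/kg → 0.0013 × 18000 / 9.8 = 2.39 mm
Layer 260–200 hPa: Δp = 60 hPa = 6000 Pa, q̄ = 0.001 kg/kg → 0.001 × 6000 / 9.8 = 0.61 mm
PW = 9.29 + 25.20 + 3.58 + 2.39 + 0.61 = 41.07 ≈ 41.1 mm.

PW ≈ 41.1 mm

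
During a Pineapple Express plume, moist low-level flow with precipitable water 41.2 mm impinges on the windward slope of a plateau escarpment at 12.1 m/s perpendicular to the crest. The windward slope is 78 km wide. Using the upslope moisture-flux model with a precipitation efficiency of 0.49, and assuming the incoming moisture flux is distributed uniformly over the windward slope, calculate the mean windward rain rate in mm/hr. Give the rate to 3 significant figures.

Incoming column moisture flux per unit ridge length: F = V × PW = 12.1 × 41.2 = 498.52 mm·m/s.
Spread over the 78 km slope with efficiency ε = 0.49: R = ε·F/W = 0.49 × 498.52 / 78000 m = 3.132e-03 mm/s.
R = 3.132e-03 × 3600 = 11.3 mm/hr.

R ≈ 11.3 mm/hr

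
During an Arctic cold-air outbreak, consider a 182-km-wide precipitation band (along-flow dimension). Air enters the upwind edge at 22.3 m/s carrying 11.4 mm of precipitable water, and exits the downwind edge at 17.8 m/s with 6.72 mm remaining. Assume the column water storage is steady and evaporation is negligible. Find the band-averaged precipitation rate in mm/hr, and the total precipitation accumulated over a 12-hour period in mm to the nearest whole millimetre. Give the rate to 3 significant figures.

Column moisture flux per unit crosswind length is F = V × PW.
Inflow: F_in = 22.3 × 11.4 = 254.22 mm·m/s
Outflow: F_out = 17.8 × 6.72 = 119.616 mm·m/s
Steady-state rate R = (F_in − F_out)/L = (254.22 − 119.616) / 182000 m = 7.396e-04 mm/s.
R = 7.396e-04 × 3600 = 2.66 mm/hr.
Over 12 h: total = 2.66 × 12 = 31.92 ≈ 32 mm.

R ≈ 2.66 mm/hr; total ≈ 32 mm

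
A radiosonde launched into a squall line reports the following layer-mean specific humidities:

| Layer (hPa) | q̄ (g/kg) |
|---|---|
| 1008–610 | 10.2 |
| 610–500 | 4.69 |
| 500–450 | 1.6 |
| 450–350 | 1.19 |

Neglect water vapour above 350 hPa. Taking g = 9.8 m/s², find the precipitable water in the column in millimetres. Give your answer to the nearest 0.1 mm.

PW ≈ 48.7 mm

Precipitable water is the column-integrated vapour mass per unit area: PW = (1/g) Σ q̄ Δp, with q in kg/kg and Δp in Pa (1 kg/m² of water = 1 mm).
Layer 1008–610 hPa: Δp = 398 hPa = 39800 Pa, q̄ = 0.0102 kg/kg → 0.0102 × 39800 / 9.8 = 41.42 mm
Layer 610–500 hPa: Δp = 110 hPa = 11000 Pa, q̄ = 0.00469 kg/kg → 0.00469 × 11000 / 9.8 = 5.26 mm
Layer 500–450 hPa: Δp = 50 hPa = 5000 Pa, q̄ = 0.0016 kg/kg → 0.0016 × 5000 / 9.8 = 0.82 mm
Layer 450–350 hPa: Δp = 100 hPa = 10000 Pa, q̄ = 0.00119 kg/kg → 0.00119 × 10000 / 9.8 = 1.21 mm
PW = 41.42 + 5.26 + 0.82 + 1.21 = 48.71 ≈ 48.7 mm.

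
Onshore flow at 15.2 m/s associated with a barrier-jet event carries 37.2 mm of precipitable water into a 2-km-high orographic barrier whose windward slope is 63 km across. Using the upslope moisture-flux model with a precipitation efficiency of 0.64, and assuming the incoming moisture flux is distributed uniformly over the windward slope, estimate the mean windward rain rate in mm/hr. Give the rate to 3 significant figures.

R ≈ 20.7 mm/hr

Incoming column moisture flux per unit ridge length: F = V × PW = 15.2 × 37.2 = 565.44 mm·m/s.
Spread over the 63 km slope with efficiency ε = 0.64: R = ε·F/W = 0.64 × 565.44 / 63000 m = 5.744e-03 mm/s.
R = 5.744e-03 × 3600 = 20.7 mm/hr.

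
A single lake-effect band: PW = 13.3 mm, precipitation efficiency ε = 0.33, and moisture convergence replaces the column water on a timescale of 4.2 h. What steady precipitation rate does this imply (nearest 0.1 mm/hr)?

R ≈ 1.0 mm/hr

Each overturning extracts ε × PW = 0.33 × 13.3 = 4.389 mm.
Rate = ε·PW / τ = 4.389 / 4.2 h = 1.0 mm/hr.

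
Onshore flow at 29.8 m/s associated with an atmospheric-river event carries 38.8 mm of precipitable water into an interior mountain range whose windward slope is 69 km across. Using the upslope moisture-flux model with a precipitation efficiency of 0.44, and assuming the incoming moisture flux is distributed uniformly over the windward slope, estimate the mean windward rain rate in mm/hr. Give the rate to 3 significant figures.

R ≈ 26.5 mm/hr

Incoming column moisture flux per unit ridge length: F = V × PW = 29.8 × 38.8 = 1156.24 mm·m/s.
Spread over the 69 km slope with efficiency ε = 0.44: R = ε·F/W = 0.44 × 1156.24 / 69000 m = 7.373e-03 mm/s.
R = 7.373e-03 × 3600 = 26.5 mm/hr.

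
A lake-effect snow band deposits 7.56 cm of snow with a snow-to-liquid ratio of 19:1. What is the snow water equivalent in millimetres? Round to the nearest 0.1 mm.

SWE ≈ 4.0 mm

SWE = snow depth / ratio = 7.56 cm / 19 = 0.398 cm = 4.0 mm.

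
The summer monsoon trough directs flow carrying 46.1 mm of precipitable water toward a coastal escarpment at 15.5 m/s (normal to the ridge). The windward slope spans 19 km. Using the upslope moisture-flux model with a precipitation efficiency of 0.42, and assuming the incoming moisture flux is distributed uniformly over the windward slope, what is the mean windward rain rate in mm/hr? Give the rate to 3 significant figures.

R ≈ 56.9 mm/hr

Incoming column moisture flux per unit ridge length: F = V × PW = 15.5 × 46.1 = 714.55 mm·m/s.
Spread over the 19 km slope with efficiency ε = 0.42: R = ε·F/W = 0.42 × 714.55 / 19000 m = 1.580e-02 mm/s.
R = 1.580e-02 × 3600 = 56.9 mm/hr.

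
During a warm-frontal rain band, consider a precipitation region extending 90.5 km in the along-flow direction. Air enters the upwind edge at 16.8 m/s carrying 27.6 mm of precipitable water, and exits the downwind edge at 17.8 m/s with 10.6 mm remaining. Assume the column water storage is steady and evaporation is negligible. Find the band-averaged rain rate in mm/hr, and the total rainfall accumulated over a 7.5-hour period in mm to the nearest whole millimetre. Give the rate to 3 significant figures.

R ≈ 10.9 mm/hr; total ≈ 82 mm

Column moisture flux per unit crosswind length is F = V × PW.
Inflow: F_in = 16.8 × 27.6 = 463.68 mm·m/s
Outflow: F_out = 17.8 × 10.6 = 188.68 mm·m/s
Steady-state rate R = (F_in − F_out)/L = (463.68 − 188.68) / 90500 m = 3.039e-03 mm/s.
R = 3.039e-03 × 3600 = 10.9 mm/hr.
Over 7.5 h: total = 10.9 × 7.5 = 81.75 ≈ 82 mm.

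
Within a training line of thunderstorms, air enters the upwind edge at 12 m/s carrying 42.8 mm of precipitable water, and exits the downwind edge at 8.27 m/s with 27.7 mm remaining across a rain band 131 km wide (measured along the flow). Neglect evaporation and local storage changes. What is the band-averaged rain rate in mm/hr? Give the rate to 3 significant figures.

Column moisture flux per unit crosswind length is F = V × PW.
Inflow: F_in = 12 × 42.8 = 513.6 mm·m/s
Outflow: F_out = 8.27 × 27.7 = 229.079 mm·m/s
Steady-state rate R = (F_in − F_out)/L = (513.6 − 229.079) / 131000 m = 2.172e-03 mm/s.
R = 2.172e-03 × 3600 = 7.82 mm/hr.

R ≈ 7.82 mm/hr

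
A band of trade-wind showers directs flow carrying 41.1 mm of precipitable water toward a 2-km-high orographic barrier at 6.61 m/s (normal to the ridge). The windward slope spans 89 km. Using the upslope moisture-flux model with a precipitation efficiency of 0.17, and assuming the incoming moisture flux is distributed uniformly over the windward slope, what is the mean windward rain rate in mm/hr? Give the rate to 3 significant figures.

Incoming column moisture flux per unit ridge length: F = V × PW = 6.61 × 41.1 = 271.671 mm·m/s.
Spread over the 89 km slope with efficiency ε = 0.17: R = ε·F/W = 0.17 × 271.671 / 89000 m = 5.189e-04 mm/s.
R = 5.189e-04 × 3600 = 1.87 mm/hr.

R ≈ 1.87 mm/hr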